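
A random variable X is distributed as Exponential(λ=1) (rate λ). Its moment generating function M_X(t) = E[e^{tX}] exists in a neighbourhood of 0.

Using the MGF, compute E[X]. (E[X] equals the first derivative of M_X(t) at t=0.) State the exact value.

M_X(t) = 1/(1 - t)
M^(1)(t) = 1/(t^2 - 2*t + 1)

E[X] = M^(1)(0) = 1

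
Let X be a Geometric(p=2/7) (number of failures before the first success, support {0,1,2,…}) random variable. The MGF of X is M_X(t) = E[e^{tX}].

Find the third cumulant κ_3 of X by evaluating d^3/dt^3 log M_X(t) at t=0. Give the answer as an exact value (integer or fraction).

M_X(t) = 2/(7*(1 - 5*e^(t)/7))
K_X(t) = log M_X(t) = -log(1 - 5*e^(t)/7) - log(7) + log(2)
D^3[K](t) = (-175*e^(2*t) - 245*e^(t))/(125*e^(3*t) - 525*e^(2*t) + 735*e^(t) - 343)

κ_3 = D^3[K](0) = 105/2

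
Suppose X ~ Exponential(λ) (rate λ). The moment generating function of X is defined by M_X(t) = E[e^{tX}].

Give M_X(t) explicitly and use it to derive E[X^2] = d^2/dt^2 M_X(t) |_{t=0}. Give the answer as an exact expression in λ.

E[X^2] = M^(2)(0) = 2/λ^2

M_X(t) = λ/(λ - t)
M^(2)(t) = -2*λ/(-λ^3 + 3*λ^2*t - 3*λ*t^2 + t^3)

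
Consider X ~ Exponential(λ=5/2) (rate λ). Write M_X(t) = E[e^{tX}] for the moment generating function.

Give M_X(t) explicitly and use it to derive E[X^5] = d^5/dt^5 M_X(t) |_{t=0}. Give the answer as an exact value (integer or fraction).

E[X^5] = D^5[M](0) = 768/625

M_X(t) = 5/(2*(5/2 - t))
D^5[M](t) = 19200/(64*t^6 - 960*t^5 + 6000*t^4 - 20000*t^3 + 37500*t^2 - 37500*t + 15625)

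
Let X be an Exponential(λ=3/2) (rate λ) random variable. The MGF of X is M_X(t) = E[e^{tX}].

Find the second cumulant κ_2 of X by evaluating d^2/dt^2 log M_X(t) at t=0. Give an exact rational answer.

M_X(t) = 3/(2*(3/2 - t))
K_X(t) = log M_X(t) = -log(3/2 - t) - log(2) + log(3)
K′(t) = -2/(2*t - 3)
K′′(t) = 4/(4*t^2 - 12*t + 9)

κ_2 = K′′(0) = 4/9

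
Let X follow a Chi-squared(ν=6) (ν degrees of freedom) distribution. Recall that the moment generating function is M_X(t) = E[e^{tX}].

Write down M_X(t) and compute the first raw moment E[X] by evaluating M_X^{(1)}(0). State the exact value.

M_X(t) = (1 - 2*t)^(-3)
D[M](t) = 6/(16*t^4 - 32*t^3 + 24*t^2 - 8*t + 1)

E[X] = D[M](0) = 6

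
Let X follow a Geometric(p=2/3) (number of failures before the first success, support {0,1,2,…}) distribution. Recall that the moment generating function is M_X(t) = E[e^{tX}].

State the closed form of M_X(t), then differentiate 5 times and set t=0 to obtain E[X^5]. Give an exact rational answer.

M_X(t) = 2/(3*(1 - e^(t)/3))
M′(t) = 2*e^(t)/(e^(2*t) - 6*e^(t) + 9)
M′′(t) = (-2*e^(2*t) - 6*e^(t))/(e^(3*t) - 9*e^(2*t) + 27*e^(t) - 27)
M′′′(t) = (2*e^(3*t) + 24*e^(2*t) + 18*e^(t))/(e^(4*t) - 12*e^(3*t) + 54*e^(2*t) - 108*e^(t) + 81)
M′′′′(t) = (-2*e^(4*t) - 66*e^(3*t) - 198*e^(2*t) - 54*e^(t))/(e^(5*t) - 15*e^(4*t) + 90*e^(3*t) - 270*e^(2*t) + 405*e^(t) - 243)
M′′′′′(t) = (2*e^(5*t) + 156*e^(4*t) + 1188*e^(3*t) + 1404*e^(2*t) + 162*e^(t))/(e^(6*t) - 18*e^(5*t) + 135*e^(4*t) - 540*e^(3*t) + 1215*e^(2*t) - 1458*e^(t) + 729)

E[X^5] = M′′′′′(0) = 91/2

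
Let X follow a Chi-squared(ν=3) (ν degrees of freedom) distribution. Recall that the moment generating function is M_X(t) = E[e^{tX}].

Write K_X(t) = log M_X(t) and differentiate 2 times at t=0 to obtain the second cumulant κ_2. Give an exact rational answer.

κ_2 = D^2[K](0) = 6

M_X(t) = (1 - 2*t)^(-3/2)
K_X(t) = log M_X(t) = -3*log(1 - 2*t)/2
D^2[K](t) = 6/(4*t^2 - 4*t + 1)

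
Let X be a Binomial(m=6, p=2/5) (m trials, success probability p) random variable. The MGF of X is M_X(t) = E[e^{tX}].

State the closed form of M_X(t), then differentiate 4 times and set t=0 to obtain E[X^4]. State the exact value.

M_X(t) = (2*e^(t)/5 + 3/5)^6
M′(t) = 384*e^(6*t)/15625 + 576*e^(5*t)/3125 + 1728*e^(4*t)/3125 + 2592*e^(3*t)/3125 + 1944*e^(2*t)/3125 + 2916*e^(t)/15625
M′′(t) = 2304*e^(6*t)/15625 + 576*e^(5*t)/625 + 6912*e^(4*t)/3125 + 7776*e^(3*t)/3125 + 3888*e^(2*t)/3125 + 2916*e^(t)/15625
M′′′(t) = 13824*e^(6*t)/15625 + 576*e^(5*t)/125 + 27648*e^(4*t)/3125 + 23328*e^(3*t)/3125 + 7776*e^(2*t)/3125 + 2916*e^(t)/15625
M′′′′(t) = 82944*e^(6*t)/15625 + 576*e^(5*t)/25 + 110592*e^(4*t)/3125 + 69984*e^(3*t)/3125 + 15552*e^(2*t)/3125 + 2916*e^(t)/15625

E[X^4] = M′′′′(0) = 11412/125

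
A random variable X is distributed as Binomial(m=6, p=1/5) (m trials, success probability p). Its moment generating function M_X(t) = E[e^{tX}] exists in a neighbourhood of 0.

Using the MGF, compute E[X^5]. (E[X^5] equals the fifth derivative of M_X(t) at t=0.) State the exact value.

M_X(t) = (e^(t)/5 + 4/5)^6
M^(5)(t) = 7776*e^(6*t)/15625 + 24*e^(5*t)/5 + 49152*e^(4*t)/3125 + 62208*e^(3*t)/3125 + 24576*e^(2*t)/3125 + 6144*e^(t)/15625

E[X^5] = M^(5)(0) = 30744/625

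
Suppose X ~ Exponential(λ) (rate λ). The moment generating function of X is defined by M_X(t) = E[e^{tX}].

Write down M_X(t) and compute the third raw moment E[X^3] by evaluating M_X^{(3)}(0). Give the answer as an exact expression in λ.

M_X(t) = λ/(λ - t)
dM/dt = λ/(λ^2 - 2*λ*t + t^2)
d^2M/dt^2 = -2*λ/(-λ^3 + 3*λ^2*t - 3*λ*t^2 + t^3)
d^3M/dt^3 = 6*λ/(λ^4 - 4*λ^3*t + 6*λ^2*t^2 - 4*λ*t^3 + t^4)

E[X^3] = d^3M/dt^3 |_{t=0} = 6/λ^3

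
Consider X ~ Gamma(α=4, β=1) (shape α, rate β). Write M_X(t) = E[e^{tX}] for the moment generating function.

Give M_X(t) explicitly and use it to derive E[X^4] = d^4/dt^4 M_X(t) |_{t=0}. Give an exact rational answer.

M_X(t) = (1 - t)^(-4)
M′(t) = -4/(t^5 - 5*t^4 + 10*t^3 - 10*t^2 + 5*t - 1)
M′′(t) = 20/(t^6 - 6*t^5 + 15*t^4 - 20*t^3 + 15*t^2 - 6*t + 1)
M′′′(t) = -120/(t^7 - 7*t^6 + 21*t^5 - 35*t^4 + 35*t^3 - 21*t^2 + 7*t - 1)
M′′′′(t) = 840/(t^8 - 8*t^7 + 28*t^6 - 56*t^5 + 70*t^4 - 56*t^3 + 28*t^2 - 8*t + 1)

E[X^4] = M′′′′(0) = 840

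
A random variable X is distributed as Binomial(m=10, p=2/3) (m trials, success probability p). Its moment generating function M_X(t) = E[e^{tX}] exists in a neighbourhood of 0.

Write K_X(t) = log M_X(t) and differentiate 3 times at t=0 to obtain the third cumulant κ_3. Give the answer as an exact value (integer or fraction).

κ_3 = D^3[K](0) = -20/27

M_X(t) = (2*e^(t)/3 + 1/3)^10
K_X(t) = log M_X(t) = 10*log(2*e^(t)/3 + 1/3)
D^3[K](t) = (-40*e^(2*t) + 20*e^(t))/(8*e^(3*t) + 12*e^(2*t) + 6*e^(t) + 1)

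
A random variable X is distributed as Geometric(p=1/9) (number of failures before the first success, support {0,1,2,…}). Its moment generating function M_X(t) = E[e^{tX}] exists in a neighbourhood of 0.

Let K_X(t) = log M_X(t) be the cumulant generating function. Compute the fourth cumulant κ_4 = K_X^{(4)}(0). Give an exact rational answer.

κ_4 = d^4K/dt^4 |_{t=0} = 31176

M_X(t) = 1/(9*(1 - 8*e^(t)/9))
K_X(t) = log M_X(t) = -log(1 - 8*e^(t)/9) - 2*log(3)
dK/dt = -8*e^(t)/(8*e^(t) - 9)
d^2K/dt^2 = 72*e^(t)/(64*e^(2*t) - 144*e^(t) + 81)
d^3K/dt^3 = (-576*e^(2*t) - 648*e^(t))/(512*e^(3*t) - 1728*e^(2*t) + 1944*e^(t) - 729)
d^4K/dt^4 = (4608*e^(3*t) + 20736*e^(2*t) + 5832*e^(t))/(4096*e^(4*t) - 18432*e^(3*t) + 31104*e^(2*t) - 23328*e^(t) + 6561)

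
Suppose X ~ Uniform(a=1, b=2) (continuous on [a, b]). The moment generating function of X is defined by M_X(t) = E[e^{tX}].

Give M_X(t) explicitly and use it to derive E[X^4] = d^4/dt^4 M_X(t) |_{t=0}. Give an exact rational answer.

M_X(t) = (e^(2*t) - e^(t))/t
D^4[M](t) = (16*t^4*e^(2*t) - t^4*e^(t) - 32*t^3*e^(2*t) + 4*t^3*e^(t) + 48*t^2*e^(2*t) - 12*t^2*e^(t) - 48*t*e^(2*t) + 24*t*e^(t) + 24*e^(2*t) - 24*e^(t))/t^5

E[X^4] = D^4[M](0) = 31/5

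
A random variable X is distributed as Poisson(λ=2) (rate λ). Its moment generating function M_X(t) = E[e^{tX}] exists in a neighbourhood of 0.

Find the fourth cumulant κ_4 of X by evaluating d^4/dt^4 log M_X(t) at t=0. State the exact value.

κ_4 = d^4K/dt^4 |_{t=0} = 2

M_X(t) = e^(2*e^(t) - 2)
K_X(t) = log M_X(t) = 2*e^(t) - 2
dK/dt = 2*e^(t)
d^2K/dt^2 = 2*e^(t)
d^3K/dt^3 = 2*e^(t)
d^4K/dt^4 = 2*e^(t)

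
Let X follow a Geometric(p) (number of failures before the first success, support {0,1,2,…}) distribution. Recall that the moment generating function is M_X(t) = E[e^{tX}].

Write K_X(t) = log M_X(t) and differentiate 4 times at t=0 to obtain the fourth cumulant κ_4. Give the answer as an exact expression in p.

M_X(t) = p/(-(1 - p)*e^(t) + 1)
K_X(t) = log M_X(t) = log(p) - log(-(1 - p)*e^(t) + 1)

κ_4 = D^4[K](0) = (-p^3 + 7*p^2 - 12*p + 6)/p^4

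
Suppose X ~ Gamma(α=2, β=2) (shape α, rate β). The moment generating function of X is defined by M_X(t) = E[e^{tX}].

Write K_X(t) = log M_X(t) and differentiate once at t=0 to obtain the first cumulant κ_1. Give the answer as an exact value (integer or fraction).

M_X(t) = 4/(2 - t)^2
K_X(t) = log M_X(t) = -2*log(2 - t) + 2*log(2)
D[K](t) = -2/(t - 2)

κ_1 = D[K](0) = 1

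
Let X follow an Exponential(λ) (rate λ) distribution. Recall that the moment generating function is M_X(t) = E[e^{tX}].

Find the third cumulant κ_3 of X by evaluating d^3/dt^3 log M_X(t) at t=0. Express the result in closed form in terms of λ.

M_X(t) = λ/(λ - t)
K_X(t) = log M_X(t) = log(λ) - log(λ - t)
D^3[K](t) = -2/(-λ^3 + 3*λ^2*t - 3*λ*t^2 + t^3)

κ_3 = D^3[K](0) = 2/λ^3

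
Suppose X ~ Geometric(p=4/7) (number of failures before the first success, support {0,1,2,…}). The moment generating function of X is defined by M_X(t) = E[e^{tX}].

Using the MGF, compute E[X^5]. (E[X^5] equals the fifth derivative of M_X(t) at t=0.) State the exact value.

E[X^5] = d^5M/dt^5 |_{t=0} = 23721/128

M_X(t) = 4/(7*(1 - 3*e^(t)/7))
dM/dt = 12*e^(t)/(9*e^(2*t) - 42*e^(t) + 49)
d^2M/dt^2 = (-36*e^(2*t) - 84*e^(t))/(27*e^(3*t) - 189*e^(2*t) + 441*e^(t) - 343)
d^3M/dt^3 = (108*e^(3*t) + 1008*e^(2*t) + 588*e^(t))/(81*e^(4*t) - 756*e^(3*t) + 2646*e^(2*t) - 4116*e^(t) + 2401)
d^4M/dt^4 = (-324*e^(4*t) - 8316*e^(3*t) - 19404*e^(2*t) - 4116*e^(t))/(243*e^(5*t) - 2835*e^(4*t) + 13230*e^(3*t) - 30870*e^(2*t) + 36015*e^(t) - 16807)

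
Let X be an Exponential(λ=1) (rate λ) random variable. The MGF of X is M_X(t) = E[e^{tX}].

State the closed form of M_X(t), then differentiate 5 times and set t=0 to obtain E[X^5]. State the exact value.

M_X(t) = 1/(1 - t)
dM/dt = 1/(t^2 - 2*t + 1)
d^2M/dt^2 = -2/(t^3 - 3*t^2 + 3*t - 1)
d^3M/dt^3 = 6/(t^4 - 4*t^3 + 6*t^2 - 4*t + 1)
d^4M/dt^4 = -24/(t^5 - 5*t^4 + 10*t^3 - 10*t^2 + 5*t - 1)
d^5M/dt^5 = 120/(t^6 - 6*t^5 + 15*t^4 - 20*t^3 + 15*t^2 - 6*t + 1)

E[X^5] = d^5M/dt^5 |_{t=0} = 120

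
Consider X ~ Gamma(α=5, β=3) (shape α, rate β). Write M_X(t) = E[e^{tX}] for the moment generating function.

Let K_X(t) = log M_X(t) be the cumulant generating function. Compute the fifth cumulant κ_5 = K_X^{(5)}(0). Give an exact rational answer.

M_X(t) = 243/(3 - t)^5
K_X(t) = log M_X(t) = -5*log(3 - t) + 5*log(3)
K^(5)(t) = -120/(t^5 - 15*t^4 + 90*t^3 - 270*t^2 + 405*t - 243)

κ_5 = K^(5)(0) = 40/81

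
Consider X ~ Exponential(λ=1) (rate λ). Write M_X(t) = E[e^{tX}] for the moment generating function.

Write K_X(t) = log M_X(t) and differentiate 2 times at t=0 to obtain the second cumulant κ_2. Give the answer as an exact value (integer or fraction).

M_X(t) = 1/(1 - t)
K_X(t) = log M_X(t) = -log(1 - t)
K′(t) = -1/(t - 1)
K′′(t) = 1/(t^2 - 2*t + 1)

κ_2 = K′′(0) = 1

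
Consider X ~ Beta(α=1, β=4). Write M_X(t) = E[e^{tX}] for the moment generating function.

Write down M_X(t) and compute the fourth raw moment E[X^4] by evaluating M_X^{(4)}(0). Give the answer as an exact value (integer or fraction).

M_X(t) = ₁F₁(1; 5; t)
dM/dt = ₁F₁(2; 6; t)/5
d^2M/dt^2 = ₁F₁(3; 7; t)/15
d^3M/dt^3 = ₁F₁(4; 8; t)/35
d^4M/dt^4 = ₁F₁(5; 9; t)/70

E[X^4] = d^4M/dt^4 |_{t=0} = 1/70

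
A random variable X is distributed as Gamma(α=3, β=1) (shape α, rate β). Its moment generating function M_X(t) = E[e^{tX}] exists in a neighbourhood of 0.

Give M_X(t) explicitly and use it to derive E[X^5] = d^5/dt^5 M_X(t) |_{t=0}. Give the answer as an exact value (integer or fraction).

M_X(t) = (1 - t)^(-3)
M′(t) = 3/(t^4 - 4*t^3 + 6*t^2 - 4*t + 1)
M′′(t) = -12/(t^5 - 5*t^4 + 10*t^3 - 10*t^2 + 5*t - 1)
M′′′(t) = 60/(t^6 - 6*t^5 + 15*t^4 - 20*t^3 + 15*t^2 - 6*t + 1)
M′′′′(t) = -360/(t^7 - 7*t^6 + 21*t^5 - 35*t^4 + 35*t^3 - 21*t^2 + 7*t - 1)
M′′′′′(t) = 2520/(t^8 - 8*t^7 + 28*t^6 - 56*t^5 + 70*t^4 - 56*t^3 + 28*t^2 - 8*t + 1)

E[X^5] = M′′′′′(0) = 2520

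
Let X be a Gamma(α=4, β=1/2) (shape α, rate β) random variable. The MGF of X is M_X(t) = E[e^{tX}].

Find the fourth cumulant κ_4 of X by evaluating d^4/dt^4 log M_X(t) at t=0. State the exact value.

κ_4 = D^4[K](0) = 384

M_X(t) = 1/(16*(1/2 - t)^4)
K_X(t) = log M_X(t) = -4*log(1/2 - t) - 4*log(2)
D^4[K](t) = 384/(16*t^4 - 32*t^3 + 24*t^2 - 8*t + 1)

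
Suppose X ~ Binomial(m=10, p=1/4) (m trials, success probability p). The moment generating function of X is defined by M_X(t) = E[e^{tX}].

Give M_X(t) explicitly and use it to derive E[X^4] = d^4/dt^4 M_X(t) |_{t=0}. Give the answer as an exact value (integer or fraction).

E[X^4] = M′′′′(0) = 2065/16

M_X(t) = (e^(t)/4 + 3/4)^10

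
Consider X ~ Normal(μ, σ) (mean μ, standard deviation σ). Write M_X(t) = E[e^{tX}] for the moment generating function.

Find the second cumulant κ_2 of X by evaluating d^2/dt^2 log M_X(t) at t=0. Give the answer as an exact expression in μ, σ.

M_X(t) = e^(μ*t + σ^2*t^2/2)
K_X(t) = log M_X(t) = μ*t + σ^2*t^2/2
K^(2)(t) = σ^2

κ_2 = K^(2)(0) = σ^2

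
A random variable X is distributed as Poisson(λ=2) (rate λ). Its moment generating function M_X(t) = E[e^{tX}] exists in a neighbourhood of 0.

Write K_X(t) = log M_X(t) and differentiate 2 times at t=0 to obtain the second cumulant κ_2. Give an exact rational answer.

M_X(t) = e^(2*e^(t) - 2)
K_X(t) = log M_X(t) = 2*e^(t) - 2
K′(t) = 2*e^(t)
K′′(t) = 2*e^(t)

κ_2 = K′′(0) = 2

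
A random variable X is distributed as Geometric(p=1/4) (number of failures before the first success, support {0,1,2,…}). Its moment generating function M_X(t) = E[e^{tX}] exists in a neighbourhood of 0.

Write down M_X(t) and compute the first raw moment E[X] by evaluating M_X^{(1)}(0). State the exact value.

M_X(t) = 1/(4*(1 - 3*e^(t)/4))
M^(1)(t) = 3*e^(t)/(9*e^(2*t) - 24*e^(t) + 16)

E[X] = M^(1)(0) = 3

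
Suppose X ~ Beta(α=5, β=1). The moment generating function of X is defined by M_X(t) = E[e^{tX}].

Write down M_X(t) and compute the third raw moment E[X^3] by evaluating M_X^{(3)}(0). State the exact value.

E[X^3] = d^3M/dt^3 |_{t=0} = 5/8

M_X(t) = ₁F₁(5; 6; t)
dM/dt = 5*₁F₁(6; 7; t)/6
d^2M/dt^2 = 5*₁F₁(7; 8; t)/7
d^3M/dt^3 = 5*₁F₁(8; 9; t)/8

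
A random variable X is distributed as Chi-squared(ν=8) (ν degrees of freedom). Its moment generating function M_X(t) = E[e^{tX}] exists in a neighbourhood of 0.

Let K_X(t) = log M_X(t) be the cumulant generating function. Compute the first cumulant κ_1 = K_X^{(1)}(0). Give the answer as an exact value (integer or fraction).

M_X(t) = (1 - 2*t)^(-4)
K_X(t) = log M_X(t) = -4*log(1 - 2*t)
K′(t) = -8/(2*t - 1)

κ_1 = K′(0) = 8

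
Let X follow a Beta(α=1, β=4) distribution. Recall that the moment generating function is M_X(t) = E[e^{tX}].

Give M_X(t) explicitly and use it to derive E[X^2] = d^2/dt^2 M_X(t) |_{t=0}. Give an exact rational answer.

M_X(t) = ₁F₁(1; 5; t)
M^(2)(t) = ₁F₁(3; 7; t)/15

E[X^2] = M^(2)(0) = 1/15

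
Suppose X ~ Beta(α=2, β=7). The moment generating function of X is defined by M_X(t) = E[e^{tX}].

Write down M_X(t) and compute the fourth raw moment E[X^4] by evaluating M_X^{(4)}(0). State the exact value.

E[X^4] = M′′′′(0) = 1/99

M_X(t) = ₁F₁(2; 9; t)
M′(t) = 2*₁F₁(3; 10; t)/9
M′′(t) = ₁F₁(4; 11; t)/15
M′′′(t) = 4*₁F₁(5; 12; t)/165
M′′′′(t) = ₁F₁(6; 13; t)/99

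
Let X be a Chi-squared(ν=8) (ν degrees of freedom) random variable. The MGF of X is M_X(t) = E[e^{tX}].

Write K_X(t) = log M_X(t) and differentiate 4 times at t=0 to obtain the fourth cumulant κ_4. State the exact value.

κ_4 = K^(4)(0) = 384

M_X(t) = (1 - 2*t)^(-4)
K_X(t) = log M_X(t) = -4*log(1 - 2*t)
K^(4)(t) = 384/(16*t^4 - 32*t^3 + 24*t^2 - 8*t + 1)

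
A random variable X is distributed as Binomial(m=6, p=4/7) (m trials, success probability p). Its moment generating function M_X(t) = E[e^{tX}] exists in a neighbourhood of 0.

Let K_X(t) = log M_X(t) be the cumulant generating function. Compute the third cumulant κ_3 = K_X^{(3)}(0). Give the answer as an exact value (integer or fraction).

κ_3 = d^3K/dt^3 |_{t=0} = -72/343

M_X(t) = (4*e^(t)/7 + 3/7)^6
K_X(t) = log M_X(t) = 6*log(4*e^(t)/7 + 3/7)
dK/dt = 24*e^(t)/(4*e^(t) + 3)
d^2K/dt^2 = 72*e^(t)/(16*e^(2*t) + 24*e^(t) + 9)
d^3K/dt^3 = (-288*e^(2*t) + 216*e^(t))/(64*e^(3*t) + 144*e^(2*t) + 108*e^(t) + 27)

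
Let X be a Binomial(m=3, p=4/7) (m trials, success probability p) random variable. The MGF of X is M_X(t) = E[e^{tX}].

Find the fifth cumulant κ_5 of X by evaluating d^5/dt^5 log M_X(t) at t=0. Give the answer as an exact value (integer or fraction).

M_X(t) = (4*e^(t)/7 + 3/7)^3
K_X(t) = log M_X(t) = 3*log(4*e^(t)/7 + 3/7)
dK/dt = 12*e^(t)/(4*e^(t) + 3)
d^2K/dt^2 = 36*e^(t)/(16*e^(2*t) + 24*e^(t) + 9)
d^3K/dt^3 = (-144*e^(2*t) + 108*e^(t))/(64*e^(3*t) + 144*e^(2*t) + 108*e^(t) + 27)
d^4K/dt^4 = (576*e^(3*t) - 1728*e^(2*t) + 324*e^(t))/(256*e^(4*t) + 768*e^(3*t) + 864*e^(2*t) + 432*e^(t) + 81)
d^5K/dt^5 = (-2304*e^(4*t) + 19008*e^(3*t) - 14256*e^(2*t) + 972*e^(t))/(1024*e^(5*t) + 3840*e^(4*t) + 5760*e^(3*t) + 4320*e^(2*t) + 1620*e^(t) + 243)

κ_5 = d^5K/dt^5 |_{t=0} = 3420/16807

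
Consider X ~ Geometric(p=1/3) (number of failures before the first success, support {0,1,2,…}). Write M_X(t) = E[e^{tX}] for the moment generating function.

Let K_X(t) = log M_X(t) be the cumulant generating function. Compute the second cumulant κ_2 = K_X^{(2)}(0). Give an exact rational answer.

κ_2 = D^2[K](0) = 6

M_X(t) = 1/(3*(1 - 2*e^(t)/3))
K_X(t) = log M_X(t) = -log(1 - 2*e^(t)/3) - log(3)
D^2[K](t) = 6*e^(t)/(4*e^(2*t) - 12*e^(t) + 9)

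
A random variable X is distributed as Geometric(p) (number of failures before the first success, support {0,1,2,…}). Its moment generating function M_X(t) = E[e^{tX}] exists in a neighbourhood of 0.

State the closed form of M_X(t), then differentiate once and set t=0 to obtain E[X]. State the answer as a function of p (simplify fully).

E[X] = M^(1)(0) = (1 - p)/p

M_X(t) = p/(-(1 - p)*e^(t) + 1)
M^(1)(t) = (-p^2*e^(t) + p*e^(t))/(p^2*e^(2*t) - 2*p*e^(2*t) + 2*p*e^(t) + e^(2*t) - 2*e^(t) + 1)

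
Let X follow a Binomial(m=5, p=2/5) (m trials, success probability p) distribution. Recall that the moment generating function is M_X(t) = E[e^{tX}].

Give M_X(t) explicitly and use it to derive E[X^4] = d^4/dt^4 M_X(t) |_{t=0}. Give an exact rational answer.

E[X^4] = M′′′′(0) = 6314/125

M_X(t) = (2*e^(t)/5 + 3/5)^5
M′(t) = 32*e^(5*t)/625 + 192*e^(4*t)/625 + 432*e^(3*t)/625 + 432*e^(2*t)/625 + 162*e^(t)/625
M′′(t) = 32*e^(5*t)/125 + 768*e^(4*t)/625 + 1296*e^(3*t)/625 + 864*e^(2*t)/625 + 162*e^(t)/625
M′′′(t) = 32*e^(5*t)/25 + 3072*e^(4*t)/625 + 3888*e^(3*t)/625 + 1728*e^(2*t)/625 + 162*e^(t)/625
M′′′′(t) = 32*e^(5*t)/5 + 12288*e^(4*t)/625 + 11664*e^(3*t)/625 + 3456*e^(2*t)/625 + 162*e^(t)/625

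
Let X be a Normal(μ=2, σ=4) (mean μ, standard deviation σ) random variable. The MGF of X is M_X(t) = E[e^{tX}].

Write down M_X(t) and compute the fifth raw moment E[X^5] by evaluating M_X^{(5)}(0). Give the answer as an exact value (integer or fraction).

E[X^5] = D^5[M](0) = 8992

M_X(t) = e^(8*t^2 + 2*t)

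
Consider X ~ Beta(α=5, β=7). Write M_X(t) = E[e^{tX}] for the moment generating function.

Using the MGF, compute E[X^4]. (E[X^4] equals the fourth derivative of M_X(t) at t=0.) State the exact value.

M_X(t) = ₁F₁(5; 12; t)
M^(4)(t) = 2*₁F₁(9; 16; t)/39

E[X^4] = M^(4)(0) = 2/39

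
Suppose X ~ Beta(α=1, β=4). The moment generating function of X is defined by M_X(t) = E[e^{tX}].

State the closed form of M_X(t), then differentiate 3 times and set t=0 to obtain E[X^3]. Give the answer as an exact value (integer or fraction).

M_X(t) = ₁F₁(1; 5; t)
D^3[M](t) = ₁F₁(4; 8; t)/35

E[X^3] = D^3[M](0) = 1/35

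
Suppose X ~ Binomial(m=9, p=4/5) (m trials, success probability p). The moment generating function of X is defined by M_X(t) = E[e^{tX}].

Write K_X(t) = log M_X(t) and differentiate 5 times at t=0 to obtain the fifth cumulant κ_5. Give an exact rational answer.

M_X(t) = (4*e^(t)/5 + 1/5)^9
K_X(t) = log M_X(t) = 9*log(4*e^(t)/5 + 1/5)
K′(t) = 36*e^(t)/(4*e^(t) + 1)
K′′(t) = 36*e^(t)/(16*e^(2*t) + 8*e^(t) + 1)
K′′′(t) = (-144*e^(2*t) + 36*e^(t))/(64*e^(3*t) + 48*e^(2*t) + 12*e^(t) + 1)
K′′′′(t) = (576*e^(3*t) - 576*e^(2*t) + 36*e^(t))/(256*e^(4*t) + 256*e^(3*t) + 96*e^(2*t) + 16*e^(t) + 1)
K′′′′′(t) = (-2304*e^(4*t) + 6336*e^(3*t) - 1584*e^(2*t) + 36*e^(t))/(1024*e^(5*t) + 1280*e^(4*t) + 640*e^(3*t) + 160*e^(2*t) + 20*e^(t) + 1)

κ_5 = K′′′′′(0) = 2484/3125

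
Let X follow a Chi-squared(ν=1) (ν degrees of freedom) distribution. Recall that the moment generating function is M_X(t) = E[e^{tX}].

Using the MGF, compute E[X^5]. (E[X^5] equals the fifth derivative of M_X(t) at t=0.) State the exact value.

M_X(t) = 1/√(1 - 2*t)
dM/dt = -1/(2*t*√(1 - 2*t) - √(1 - 2*t))
d^2M/dt^2 = 3/(4*t^2*√(1 - 2*t) - 4*t*√(1 - 2*t) + √(1 - 2*t))
d^3M/dt^3 = -15/(8*t^3*√(1 - 2*t) - 12*t^2*√(1 - 2*t) + 6*t*√(1 - 2*t) - √(1 - 2*t))
d^4M/dt^4 = 105/(16*t^4*√(1 - 2*t) - 32*t^3*√(1 - 2*t) + 24*t^2*√(1 - 2*t) - 8*t*√(1 - 2*t) + √(1 - 2*t))
d^5M/dt^5 = -945/(32*t^5*√(1 - 2*t) - 80*t^4*√(1 - 2*t) + 80*t^3*√(1 - 2*t) - 40*t^2*√(1 - 2*t) + 10*t*√(1 - 2*t) - √(1 - 2*t))

E[X^5] = d^5M/dt^5 |_{t=0} = 945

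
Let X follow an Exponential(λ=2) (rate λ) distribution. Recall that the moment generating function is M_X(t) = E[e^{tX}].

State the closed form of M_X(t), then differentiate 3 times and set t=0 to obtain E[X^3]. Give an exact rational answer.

E[X^3] = M^(3)(0) = 3/4

M_X(t) = 2/(2 - t)
M^(3)(t) = 12/(t^4 - 8*t^3 + 24*t^2 - 32*t + 16)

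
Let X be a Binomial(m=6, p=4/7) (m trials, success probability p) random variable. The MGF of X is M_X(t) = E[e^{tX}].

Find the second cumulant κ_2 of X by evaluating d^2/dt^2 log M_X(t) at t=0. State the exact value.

κ_2 = K^(2)(0) = 72/49

M_X(t) = (4*e^(t)/7 + 3/7)^6
K_X(t) = log M_X(t) = 6*log(4*e^(t)/7 + 3/7)
K^(2)(t) = 72*e^(t)/(16*e^(2*t) + 24*e^(t) + 9)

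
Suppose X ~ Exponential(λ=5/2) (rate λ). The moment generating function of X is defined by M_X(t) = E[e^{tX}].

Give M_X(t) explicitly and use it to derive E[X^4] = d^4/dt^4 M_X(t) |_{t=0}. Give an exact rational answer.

M_X(t) = 5/(2*(5/2 - t))
M^(4)(t) = -1920/(32*t^5 - 400*t^4 + 2000*t^3 - 5000*t^2 + 6250*t - 3125)

E[X^4] = M^(4)(0) = 384/625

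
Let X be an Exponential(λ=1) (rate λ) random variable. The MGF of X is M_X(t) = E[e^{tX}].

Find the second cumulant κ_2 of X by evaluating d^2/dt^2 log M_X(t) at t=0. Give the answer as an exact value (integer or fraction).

κ_2 = D^2[K](0) = 1

M_X(t) = 1/(1 - t)
K_X(t) = log M_X(t) = -log(1 - t)
D^2[K](t) = 1/(t^2 - 2*t + 1)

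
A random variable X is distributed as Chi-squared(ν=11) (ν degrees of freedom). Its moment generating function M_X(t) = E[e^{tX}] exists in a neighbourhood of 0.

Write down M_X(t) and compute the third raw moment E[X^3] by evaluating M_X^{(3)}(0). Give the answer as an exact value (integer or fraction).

M_X(t) = (1 - 2*t)^(-11/2)

E[X^3] = M^(3)(0) = 2145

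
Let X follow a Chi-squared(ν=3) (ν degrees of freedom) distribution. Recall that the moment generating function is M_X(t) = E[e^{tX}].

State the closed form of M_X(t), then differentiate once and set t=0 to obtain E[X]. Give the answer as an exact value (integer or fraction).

E[X] = D[M](0) = 3

M_X(t) = (1 - 2*t)^(-3/2)
D[M](t) = 3/(4*t^2*√(1 - 2*t) - 4*t*√(1 - 2*t) + √(1 - 2*t))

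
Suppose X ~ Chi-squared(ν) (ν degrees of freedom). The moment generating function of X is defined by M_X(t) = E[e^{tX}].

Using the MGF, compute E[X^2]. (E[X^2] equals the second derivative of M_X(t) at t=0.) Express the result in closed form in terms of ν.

E[X^2] = M′′(0) = ν*(ν + 2)

M_X(t) = (1 - 2*t)^(-ν/2)
M′(t) = -ν/(2*t*(1 - 2*t)^(ν/2) - (1 - 2*t)^(ν/2))
M′′(t) = (ν^2 + 2*ν)/(4*t^2*(1 - 2*t)^(ν/2) - 4*t*(1 - 2*t)^(ν/2) + (1 - 2*t)^(ν/2))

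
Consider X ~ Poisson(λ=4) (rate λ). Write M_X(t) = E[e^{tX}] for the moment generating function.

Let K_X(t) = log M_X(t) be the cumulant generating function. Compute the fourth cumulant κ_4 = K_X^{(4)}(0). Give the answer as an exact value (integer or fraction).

κ_4 = K^(4)(0) = 4

M_X(t) = e^(4*e^(t) - 4)
K_X(t) = log M_X(t) = 4*e^(t) - 4
K^(4)(t) = 4*e^(t)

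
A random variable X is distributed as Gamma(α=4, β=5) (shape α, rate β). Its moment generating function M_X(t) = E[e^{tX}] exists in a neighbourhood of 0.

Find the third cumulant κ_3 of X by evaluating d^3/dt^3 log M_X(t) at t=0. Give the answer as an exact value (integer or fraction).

M_X(t) = 625/(5 - t)^4
K_X(t) = log M_X(t) = -4*log(5 - t) + 4*log(5)
K^(3)(t) = -8/(t^3 - 15*t^2 + 75*t - 125)

κ_3 = K^(3)(0) = 8/125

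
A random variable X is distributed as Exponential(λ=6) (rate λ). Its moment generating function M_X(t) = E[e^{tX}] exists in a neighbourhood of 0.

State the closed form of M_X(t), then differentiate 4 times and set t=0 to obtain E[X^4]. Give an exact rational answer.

E[X^4] = M^(4)(0) = 1/54

M_X(t) = 6/(6 - t)
M^(4)(t) = -144/(t^5 - 30*t^4 + 360*t^3 - 2160*t^2 + 6480*t - 7776)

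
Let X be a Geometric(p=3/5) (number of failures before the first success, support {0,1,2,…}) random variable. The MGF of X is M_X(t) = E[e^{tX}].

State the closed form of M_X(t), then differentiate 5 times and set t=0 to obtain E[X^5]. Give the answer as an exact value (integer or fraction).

E[X^5] = d^5M/dt^5 |_{t=0} = 9854/81

M_X(t) = 3/(5*(1 - 2*e^(t)/5))
dM/dt = 6*e^(t)/(4*e^(2*t) - 20*e^(t) + 25)
d^2M/dt^2 = (-12*e^(2*t) - 30*e^(t))/(8*e^(3*t) - 60*e^(2*t) + 150*e^(t) - 125)
d^3M/dt^3 = (24*e^(3*t) + 240*e^(2*t) + 150*e^(t))/(16*e^(4*t) - 160*e^(3*t) + 600*e^(2*t) - 1000*e^(t) + 625)
d^4M/dt^4 = (-48*e^(4*t) - 1320*e^(3*t) - 3300*e^(2*t) - 750*e^(t))/(32*e^(5*t) - 400*e^(4*t) + 2000*e^(3*t) - 5000*e^(2*t) + 6250*e^(t) - 3125)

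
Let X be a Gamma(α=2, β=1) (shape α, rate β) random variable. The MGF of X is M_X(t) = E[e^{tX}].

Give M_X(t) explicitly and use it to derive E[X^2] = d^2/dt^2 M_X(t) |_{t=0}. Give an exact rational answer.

M_X(t) = (1 - t)^(-2)
M^(2)(t) = 6/(t^4 - 4*t^3 + 6*t^2 - 4*t + 1)

E[X^2] = M^(2)(0) = 6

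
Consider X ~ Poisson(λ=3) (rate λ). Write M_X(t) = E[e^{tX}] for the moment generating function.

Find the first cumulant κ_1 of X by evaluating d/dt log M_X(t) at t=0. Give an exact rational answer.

κ_1 = K′(0) = 3

M_X(t) = e^(3*e^(t) - 3)
K_X(t) = log M_X(t) = 3*e^(t) - 3
K′(t) = 3*e^(t)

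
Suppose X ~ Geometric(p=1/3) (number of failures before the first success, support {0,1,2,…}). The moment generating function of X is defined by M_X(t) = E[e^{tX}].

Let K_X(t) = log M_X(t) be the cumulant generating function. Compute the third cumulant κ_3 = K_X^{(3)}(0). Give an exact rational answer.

κ_3 = D^3[K](0) = 30

M_X(t) = 1/(3*(1 - 2*e^(t)/3))
K_X(t) = log M_X(t) = -log(1 - 2*e^(t)/3) - log(3)
D^3[K](t) = (-12*e^(2*t) - 18*e^(t))/(8*e^(3*t) - 36*e^(2*t) + 54*e^(t) - 27)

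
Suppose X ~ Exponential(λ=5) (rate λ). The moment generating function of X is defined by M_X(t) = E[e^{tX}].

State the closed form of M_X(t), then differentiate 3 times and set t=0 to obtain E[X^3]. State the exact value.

E[X^3] = M^(3)(0) = 6/125

M_X(t) = 5/(5 - t)
M^(3)(t) = 30/(t^4 - 20*t^3 + 150*t^2 - 500*t + 625)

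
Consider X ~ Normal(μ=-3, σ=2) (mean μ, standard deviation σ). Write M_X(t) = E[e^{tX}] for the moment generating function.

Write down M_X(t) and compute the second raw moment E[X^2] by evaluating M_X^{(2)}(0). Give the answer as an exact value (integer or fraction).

E[X^2] = d^2M/dt^2 |_{t=0} = 13

M_X(t) = e^(2*t^2 - 3*t)
dM/dt = 4*t*e^(-3*t)*e^(2*t^2) - 3*e^(-3*t)*e^(2*t^2)
d^2M/dt^2 = (16*t^2*e^(2*t^2) - 24*t*e^(2*t^2) + 13*e^(2*t^2))*e^(-3*t)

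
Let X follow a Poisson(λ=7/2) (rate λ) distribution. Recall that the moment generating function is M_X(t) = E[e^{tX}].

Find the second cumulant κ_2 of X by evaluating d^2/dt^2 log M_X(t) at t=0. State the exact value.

M_X(t) = e^(7*e^(t)/2 - 7/2)
K_X(t) = log M_X(t) = 7*e^(t)/2 - 7/2
dK/dt = 7*e^(t)/2
d^2K/dt^2 = 7*e^(t)/2

κ_2 = d^2K/dt^2 |_{t=0} = 7/2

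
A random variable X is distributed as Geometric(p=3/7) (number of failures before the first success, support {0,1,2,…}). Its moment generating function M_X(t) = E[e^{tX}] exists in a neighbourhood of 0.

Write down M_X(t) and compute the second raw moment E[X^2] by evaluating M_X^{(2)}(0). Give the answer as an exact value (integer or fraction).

M_X(t) = 3/(7*(1 - 4*e^(t)/7))
M′(t) = 12*e^(t)/(16*e^(2*t) - 56*e^(t) + 49)
M′′(t) = (-48*e^(2*t) - 84*e^(t))/(64*e^(3*t) - 336*e^(2*t) + 588*e^(t) - 343)

E[X^2] = M′′(0) = 44/9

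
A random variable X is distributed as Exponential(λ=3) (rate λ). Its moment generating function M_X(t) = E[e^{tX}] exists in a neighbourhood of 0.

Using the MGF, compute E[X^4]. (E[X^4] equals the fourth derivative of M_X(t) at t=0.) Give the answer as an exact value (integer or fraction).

M_X(t) = 3/(3 - t)
D^4[M](t) = -72/(t^5 - 15*t^4 + 90*t^3 - 270*t^2 + 405*t - 243)

E[X^4] = D^4[M](0) = 8/27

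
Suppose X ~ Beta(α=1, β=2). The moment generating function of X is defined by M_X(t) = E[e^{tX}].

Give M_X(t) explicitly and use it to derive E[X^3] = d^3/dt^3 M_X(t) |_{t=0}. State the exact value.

M_X(t) = ₁F₁(1; 3; t)
dM/dt = ₁F₁(2; 4; t)/3
d^2M/dt^2 = ₁F₁(3; 5; t)/6
d^3M/dt^3 = ₁F₁(4; 6; t)/10

E[X^3] = d^3M/dt^3 |_{t=0} = 1/10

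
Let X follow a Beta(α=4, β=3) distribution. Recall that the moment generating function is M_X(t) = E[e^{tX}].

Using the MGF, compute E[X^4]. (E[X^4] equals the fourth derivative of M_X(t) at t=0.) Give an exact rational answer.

M_X(t) = ₁F₁(4; 7; t)
D^4[M](t) = ₁F₁(8; 11; t)/6

E[X^4] = D^4[M](0) = 1/6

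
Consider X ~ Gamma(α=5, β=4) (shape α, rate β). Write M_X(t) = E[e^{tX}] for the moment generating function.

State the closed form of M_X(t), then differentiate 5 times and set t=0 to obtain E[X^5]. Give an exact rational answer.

E[X^5] = D^5[M](0) = 945/64

M_X(t) = 1024/(4 - t)^5
D^5[M](t) = 15482880/(t^10 - 40*t^9 + 720*t^8 - 7680*t^7 + 53760*t^6 - 258048*t^5 + 860160*t^4 - 1966080*t^3 + 2949120*t^2 - 2621440*t + 1048576)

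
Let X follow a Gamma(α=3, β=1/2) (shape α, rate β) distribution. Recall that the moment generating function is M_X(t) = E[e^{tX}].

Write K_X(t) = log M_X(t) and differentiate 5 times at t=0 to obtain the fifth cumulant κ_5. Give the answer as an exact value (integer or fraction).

κ_5 = d^5K/dt^5 |_{t=0} = 2304

M_X(t) = 1/(8*(1/2 - t)^3)
K_X(t) = log M_X(t) = -3*log(1/2 - t) - 3*log(2)
dK/dt = -6/(2*t - 1)
d^2K/dt^2 = 12/(4*t^2 - 4*t + 1)
d^3K/dt^3 = -48/(8*t^3 - 12*t^2 + 6*t - 1)
d^4K/dt^4 = 288/(16*t^4 - 32*t^3 + 24*t^2 - 8*t + 1)
d^5K/dt^5 = -2304/(32*t^5 - 80*t^4 + 80*t^3 - 40*t^2 + 10*t - 1)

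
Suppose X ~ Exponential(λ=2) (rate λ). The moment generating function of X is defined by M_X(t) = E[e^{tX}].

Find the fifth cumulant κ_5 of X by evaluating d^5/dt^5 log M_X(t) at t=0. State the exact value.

M_X(t) = 2/(2 - t)
K_X(t) = log M_X(t) = -log(2 - t) + log(2)
D^5[K](t) = -24/(t^5 - 10*t^4 + 40*t^3 - 80*t^2 + 80*t - 32)

κ_5 = D^5[K](0) = 3/4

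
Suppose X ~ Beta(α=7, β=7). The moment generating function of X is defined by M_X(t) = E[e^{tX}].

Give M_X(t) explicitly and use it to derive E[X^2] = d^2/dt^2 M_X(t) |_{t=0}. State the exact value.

M_X(t) = ₁F₁(7; 14; t)
M^(2)(t) = 4*₁F₁(9; 16; t)/15

E[X^2] = M^(2)(0) = 4/15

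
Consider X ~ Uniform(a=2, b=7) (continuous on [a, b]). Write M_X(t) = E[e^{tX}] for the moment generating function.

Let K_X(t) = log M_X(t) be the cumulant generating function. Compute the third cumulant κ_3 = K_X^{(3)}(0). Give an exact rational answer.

κ_3 = d^3K/dt^3 |_{t=0} = 0

M_X(t) = (e^(7*t) - e^(2*t))/(5*t)
K_X(t) = log M_X(t) = -log(t) + log(e^(7*t) - e^(2*t)) - log(5)
dK/dt = (7*t*e^(5*t) - 2*t - e^(5*t) + 1)/(t*e^(5*t) - t)
d^2K/dt^2 = (-25*t^2*e^(5*t) + e^(10*t) - 2*e^(5*t) + 1)/(t^2*e^(10*t) - 2*t^2*e^(5*t) + t^2)
d^3K/dt^3 = (125*t^3*e^(10*t) + 125*t^3*e^(5*t) - 2*e^(15*t) + 6*e^(10*t) - 6*e^(5*t) + 2)/(t^3*e^(15*t) - 3*t^3*e^(10*t) + 3*t^3*e^(5*t) - t^3)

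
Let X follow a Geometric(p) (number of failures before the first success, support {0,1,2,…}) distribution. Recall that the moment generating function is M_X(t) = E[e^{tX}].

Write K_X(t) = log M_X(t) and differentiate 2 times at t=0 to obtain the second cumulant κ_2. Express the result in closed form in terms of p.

κ_2 = D^2[K](0) = (1 - p)/p^2

M_X(t) = p/(-(1 - p)*e^(t) + 1)
K_X(t) = log M_X(t) = log(p) - log(-(1 - p)*e^(t) + 1)
D^2[K](t) = (-p*e^(t) + e^(t))/(p^2*e^(2*t) - 2*p*e^(2*t) + 2*p*e^(t) + e^(2*t) - 2*e^(t) + 1)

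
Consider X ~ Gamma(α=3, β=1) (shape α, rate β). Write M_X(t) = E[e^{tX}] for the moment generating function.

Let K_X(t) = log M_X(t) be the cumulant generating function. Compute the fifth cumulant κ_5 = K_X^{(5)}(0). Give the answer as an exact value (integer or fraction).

M_X(t) = (1 - t)^(-3)
K_X(t) = log M_X(t) = -3*log(1 - t)
K′(t) = -3/(t - 1)
K′′(t) = 3/(t^2 - 2*t + 1)
K′′′(t) = -6/(t^3 - 3*t^2 + 3*t - 1)
K′′′′(t) = 18/(t^4 - 4*t^3 + 6*t^2 - 4*t + 1)
K′′′′′(t) = -72/(t^5 - 5*t^4 + 10*t^3 - 10*t^2 + 5*t - 1)

κ_5 = K′′′′′(0) = 72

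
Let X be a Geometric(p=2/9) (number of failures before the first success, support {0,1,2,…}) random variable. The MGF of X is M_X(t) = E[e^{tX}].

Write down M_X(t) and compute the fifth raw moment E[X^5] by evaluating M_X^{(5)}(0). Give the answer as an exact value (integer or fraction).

E[X^5] = d^5M/dt^5 |_{t=0} = 211687/2

M_X(t) = 2/(9*(1 - 7*e^(t)/9))
dM/dt = 14*e^(t)/(49*e^(2*t) - 126*e^(t) + 81)
d^2M/dt^2 = (-98*e^(2*t) - 126*e^(t))/(343*e^(3*t) - 1323*e^(2*t) + 1701*e^(t) - 729)
d^3M/dt^3 = (686*e^(3*t) + 3528*e^(2*t) + 1134*e^(t))/(2401*e^(4*t) - 12348*e^(3*t) + 23814*e^(2*t) - 20412*e^(t) + 6561)
d^4M/dt^4 = (-4802*e^(4*t) - 67914*e^(3*t) - 87318*e^(2*t) - 10206*e^(t))/(16807*e^(5*t) - 108045*e^(4*t) + 277830*e^(3*t) - 357210*e^(2*t) + 229635*e^(t) - 59049)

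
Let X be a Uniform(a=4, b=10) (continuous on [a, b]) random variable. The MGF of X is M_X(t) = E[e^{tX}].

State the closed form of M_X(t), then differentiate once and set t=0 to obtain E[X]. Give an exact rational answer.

M_X(t) = (e^(10*t) - e^(4*t))/(6*t)
dM/dt = (10*t*e^(10*t) - 4*t*e^(4*t) - e^(10*t) + e^(4*t))/(6*t^2)

E[X] = dM/dt |_{t=0} = 7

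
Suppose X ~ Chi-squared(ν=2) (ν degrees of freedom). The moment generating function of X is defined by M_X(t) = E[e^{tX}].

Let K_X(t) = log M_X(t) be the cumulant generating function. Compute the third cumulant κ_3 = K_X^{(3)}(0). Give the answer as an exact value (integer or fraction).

κ_3 = K^(3)(0) = 16

M_X(t) = 1/(1 - 2*t)
K_X(t) = log M_X(t) = -log(1 - 2*t)
K^(3)(t) = -16/(8*t^3 - 12*t^2 + 6*t - 1)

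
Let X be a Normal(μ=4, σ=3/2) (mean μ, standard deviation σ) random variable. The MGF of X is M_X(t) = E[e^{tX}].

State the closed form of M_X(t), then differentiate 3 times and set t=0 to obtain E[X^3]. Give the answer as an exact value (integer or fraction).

M_X(t) = e^(9*t^2/8 + 4*t)
M′(t) = 9*t*e^(4*t)*e^(9*t^2/8)/4 + 4*e^(4*t)*e^(9*t^2/8)
M′′(t) = 81*t^2*e^(4*t)*e^(9*t^2/8)/16 + 18*t*e^(4*t)*e^(9*t^2/8) + 73*e^(4*t)*e^(9*t^2/8)/4
M′′′(t) = 729*t^3*e^(4*t)*e^(9*t^2/8)/64 + 243*t^2*e^(4*t)*e^(9*t^2/8)/4 + 1971*t*e^(4*t)*e^(9*t^2/8)/16 + 91*e^(4*t)*e^(9*t^2/8)

E[X^3] = M′′′(0) = 91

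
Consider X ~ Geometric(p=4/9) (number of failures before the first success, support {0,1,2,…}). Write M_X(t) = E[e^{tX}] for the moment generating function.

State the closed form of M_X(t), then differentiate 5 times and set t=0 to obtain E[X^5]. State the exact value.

E[X^5] = M′′′′′(0) = 165535/128

M_X(t) = 4/(9*(1 - 5*e^(t)/9))
M′(t) = 20*e^(t)/(25*e^(2*t) - 90*e^(t) + 81)
M′′(t) = (-100*e^(2*t) - 180*e^(t))/(125*e^(3*t) - 675*e^(2*t) + 1215*e^(t) - 729)
M′′′(t) = (500*e^(3*t) + 3600*e^(2*t) + 1620*e^(t))/(625*e^(4*t) - 4500*e^(3*t) + 12150*e^(2*t) - 14580*e^(t) + 6561)
M′′′′(t) = (-2500*e^(4*t) - 49500*e^(3*t) - 89100*e^(2*t) - 14580*e^(t))/(3125*e^(5*t) - 28125*e^(4*t) + 101250*e^(3*t) - 182250*e^(2*t) + 164025*e^(t) - 59049)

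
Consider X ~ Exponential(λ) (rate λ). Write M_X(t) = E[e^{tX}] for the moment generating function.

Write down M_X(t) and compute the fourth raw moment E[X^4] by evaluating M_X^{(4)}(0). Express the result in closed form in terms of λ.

E[X^4] = M′′′′(0) = 24/λ^4

M_X(t) = λ/(λ - t)
M′(t) = λ/(λ^2 - 2*λ*t + t^2)
M′′(t) = -2*λ/(-λ^3 + 3*λ^2*t - 3*λ*t^2 + t^3)
M′′′(t) = 6*λ/(λ^4 - 4*λ^3*t + 6*λ^2*t^2 - 4*λ*t^3 + t^4)
M′′′′(t) = -24*λ/(-λ^5 + 5*λ^4*t - 10*λ^3*t^2 + 10*λ^2*t^3 - 5*λ*t^4 + t^5)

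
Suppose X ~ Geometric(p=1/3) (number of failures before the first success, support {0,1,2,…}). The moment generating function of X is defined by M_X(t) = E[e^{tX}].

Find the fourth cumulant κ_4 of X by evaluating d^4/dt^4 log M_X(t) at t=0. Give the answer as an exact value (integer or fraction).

κ_4 = d^4K/dt^4 |_{t=0} = 222

M_X(t) = 1/(3*(1 - 2*e^(t)/3))
K_X(t) = log M_X(t) = -log(1 - 2*e^(t)/3) - log(3)
dK/dt = -2*e^(t)/(2*e^(t) - 3)
d^2K/dt^2 = 6*e^(t)/(4*e^(2*t) - 12*e^(t) + 9)
d^3K/dt^3 = (-12*e^(2*t) - 18*e^(t))/(8*e^(3*t) - 36*e^(2*t) + 54*e^(t) - 27)
d^4K/dt^4 = (24*e^(3*t) + 144*e^(2*t) + 54*e^(t))/(16*e^(4*t) - 96*e^(3*t) + 216*e^(2*t) - 216*e^(t) + 81)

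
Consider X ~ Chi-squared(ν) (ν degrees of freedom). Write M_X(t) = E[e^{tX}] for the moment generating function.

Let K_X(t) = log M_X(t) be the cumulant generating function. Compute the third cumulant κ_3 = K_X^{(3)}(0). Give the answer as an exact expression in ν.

M_X(t) = (1 - 2*t)^(-ν/2)
K_X(t) = log M_X(t) = -ν*log(1 - 2*t)/2
D^3[K](t) = -8*ν/(8*t^3 - 12*t^2 + 6*t - 1)

κ_3 = D^3[K](0) = 8*ν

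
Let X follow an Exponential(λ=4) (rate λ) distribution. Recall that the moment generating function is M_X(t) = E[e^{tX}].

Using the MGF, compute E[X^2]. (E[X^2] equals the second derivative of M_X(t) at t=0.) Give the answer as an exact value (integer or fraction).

M_X(t) = 4/(4 - t)
dM/dt = 4/(t^2 - 8*t + 16)
d^2M/dt^2 = -8/(t^3 - 12*t^2 + 48*t - 64)

E[X^2] = d^2M/dt^2 |_{t=0} = 1/8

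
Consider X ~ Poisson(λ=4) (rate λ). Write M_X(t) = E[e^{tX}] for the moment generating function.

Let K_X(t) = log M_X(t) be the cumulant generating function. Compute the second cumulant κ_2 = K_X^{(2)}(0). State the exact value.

M_X(t) = e^(4*e^(t) - 4)
K_X(t) = log M_X(t) = 4*e^(t) - 4
K^(2)(t) = 4*e^(t)

κ_2 = K^(2)(0) = 4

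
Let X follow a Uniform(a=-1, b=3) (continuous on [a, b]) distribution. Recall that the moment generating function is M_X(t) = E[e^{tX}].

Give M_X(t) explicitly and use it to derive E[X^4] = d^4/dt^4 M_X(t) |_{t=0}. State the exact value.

M_X(t) = (e^(3*t) - e^(-t))/(4*t)
D^4[M](t) = (81*t^4*e^(4*t) - t^4 - 108*t^3*e^(4*t) - 4*t^3 + 108*t^2*e^(4*t) - 12*t^2 - 72*t*e^(4*t) - 24*t + 24*e^(4*t) - 24)*e^(-t)/(4*t^5)

E[X^4] = D^4[M](0) = 61/5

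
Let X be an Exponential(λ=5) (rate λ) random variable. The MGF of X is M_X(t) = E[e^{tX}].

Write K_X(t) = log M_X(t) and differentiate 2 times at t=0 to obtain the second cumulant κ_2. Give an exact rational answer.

M_X(t) = 5/(5 - t)
K_X(t) = log M_X(t) = -log(5 - t) + log(5)
K^(2)(t) = 1/(t^2 - 10*t + 25)

κ_2 = K^(2)(0) = 1/25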